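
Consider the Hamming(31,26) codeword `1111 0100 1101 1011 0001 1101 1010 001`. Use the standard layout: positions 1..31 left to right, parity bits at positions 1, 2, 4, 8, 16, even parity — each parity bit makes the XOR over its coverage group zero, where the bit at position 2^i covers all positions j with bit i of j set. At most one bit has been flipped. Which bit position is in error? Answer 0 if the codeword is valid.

s1: b1⊕b3⊕b5⊕b7⊕b9⊕b11⊕b13⊕b15⊕b17⊕b19⊕b21⊕b23⊕b25⊕b27⊕b29⊕b31 = 1⊕1⊕0⊕0⊕1⊕0⊕1⊕1⊕0⊕0⊕1⊕0⊕1⊕1⊕0⊕1 = 1
s2: b2⊕b3⊕b6⊕b7⊕b10⊕b11⊕b14⊕b15⊕b18⊕b19⊕b22⊕b23⊕b26⊕b27⊕b30⊕b31 = 1⊕1⊕1⊕0⊕1⊕0⊕0⊕1⊕0⊕0⊕1⊕0⊕0⊕1⊕0⊕1 = 0
s4: b4⊕b5⊕b6⊕b7⊕b12⊕b13⊕b14⊕b15⊕b20⊕b21⊕b22⊕b23⊕b28⊕b29⊕b30⊕b31 = 1⊕0⊕1⊕0⊕1⊕1⊕0⊕1⊕1⊕1⊕1⊕0⊕0⊕0⊕0⊕1 = 1
s8: b8⊕b9⊕b10⊕b11⊕b12⊕b13⊕b14⊕b15⊕b24⊕b25⊕b26⊕b27⊕b28⊕b29⊕b30⊕b31 = 0⊕1⊕1⊕0⊕1⊕1⊕0⊕1⊕1⊕1⊕0⊕1⊕0⊕0⊕0⊕1 = 1
s16: b16⊕b17⊕b18⊕b19⊕b20⊕b21⊕b22⊕b23⊕b24⊕b25⊕b26⊕b27⊕b28⊕b29⊕b30⊕b31 = 1⊕0⊕0⊕0⊕1⊕1⊕1⊕0⊕1⊕1⊕0⊕1⊕0⊕0⊕0⊕1 = 0
Syndrome (s16...s1) = 01101 → position 13.

13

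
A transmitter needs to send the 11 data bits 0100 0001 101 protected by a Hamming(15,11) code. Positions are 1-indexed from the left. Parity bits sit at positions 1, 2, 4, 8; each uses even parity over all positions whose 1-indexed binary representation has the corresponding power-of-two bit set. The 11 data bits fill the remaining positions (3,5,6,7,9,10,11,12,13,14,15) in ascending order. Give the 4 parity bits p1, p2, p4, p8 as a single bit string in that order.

1101

Place data bits at non-power-of-two positions: b3=0, b5=1, b6=0, b7=0, b9=0, b10=0, b11=0, b12=1, b13=1, b14=0, b15=1.
p1 = XOR of data positions {3,5,7,9,11,13,15} = 0⊕1⊕0⊕0⊕0⊕1⊕1 = 1
p2 = XOR of data positions {3,6,7,10,11,14,15} = 0⊕0⊕0⊕0⊕0⊕0⊕1 = 1
p4 = XOR of data positions {5,6,7,12,13,14,15} = 1⊕0⊕0⊕1⊕1⊕0⊕1 = 0
p8 = XOR of data positions {9,10,11,12,13,14,15} = 0⊕0⊕0⊕1⊕1⊕0⊕1 = 1
Parity bits p1,p2,p4,p8 = 1101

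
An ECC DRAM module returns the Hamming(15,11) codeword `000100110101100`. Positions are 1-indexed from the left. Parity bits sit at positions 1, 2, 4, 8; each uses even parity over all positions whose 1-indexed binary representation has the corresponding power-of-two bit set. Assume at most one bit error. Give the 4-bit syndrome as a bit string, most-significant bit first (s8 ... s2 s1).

s1: b1⊕b3⊕b5⊕b7⊕b9⊕b11⊕b13⊕b15 = 0⊕0⊕0⊕1⊕0⊕0⊕1⊕0 = 0
s2: b2⊕b3⊕b6⊕b7⊕b10⊕b11⊕b14⊕b15 = 0⊕0⊕0⊕1⊕1⊕0⊕0⊕0 = 0
s4: b4⊕b5⊕b6⊕b7⊕b12⊕b13⊕b14⊕b15 = 1⊕0⊕0⊕1⊕1⊕1⊕0⊕0 = 0
s8: b8⊕b9⊕b10⊕b11⊕b12⊕b13⊕b14⊕b15 = 1⊕0⊕1⊕0⊕1⊕1⊕0⊕0 = 0
Syndrome (s8...s1) = 0000 → position 0 (no error).

0000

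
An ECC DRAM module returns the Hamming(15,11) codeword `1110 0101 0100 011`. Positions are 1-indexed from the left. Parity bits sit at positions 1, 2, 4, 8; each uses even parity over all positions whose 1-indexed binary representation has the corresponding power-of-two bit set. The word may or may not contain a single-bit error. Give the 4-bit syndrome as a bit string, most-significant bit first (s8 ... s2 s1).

s1: b1⊕b3⊕b5⊕b7⊕b9⊕b11⊕b13⊕b15 = 1⊕1⊕0⊕0⊕0⊕0⊕0⊕1 = 1
s2: b2⊕b3⊕b6⊕b7⊕b10⊕b11⊕b14⊕b15 = 1⊕1⊕1⊕0⊕1⊕0⊕1⊕1 = 0
s4: b4⊕b5⊕b6⊕b7⊕b12⊕b13⊕b14⊕b15 = 0⊕0⊕1⊕0⊕0⊕0⊕1⊕1 = 1
s8: b8⊕b9⊕b10⊕b11⊕b12⊕b13⊕b14⊕b15 = 1⊕0⊕1⊕0⊕0⊕0⊕1⊕1 = 0
Syndrome (s8...s1) = 0101 → position 5.

0101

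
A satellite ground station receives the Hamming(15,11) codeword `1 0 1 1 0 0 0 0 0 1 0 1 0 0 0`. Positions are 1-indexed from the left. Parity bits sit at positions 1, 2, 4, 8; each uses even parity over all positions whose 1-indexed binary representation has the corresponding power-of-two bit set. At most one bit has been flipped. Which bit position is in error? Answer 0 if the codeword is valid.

s1: b1⊕b3⊕b5⊕b7⊕b9⊕b11⊕b13⊕b15 = 1⊕1⊕0⊕0⊕0⊕0⊕0⊕0 = 0
s2: b2⊕b3⊕b6⊕b7⊕b10⊕b11⊕b14⊕b15 = 0⊕1⊕0⊕0⊕1⊕0⊕0⊕0 = 0
s4: b4⊕b5⊕b6⊕b7⊕b12⊕b13⊕b14⊕b15 = 1⊕0⊕0⊕0⊕1⊕0⊕0⊕0 = 0
s8: b8⊕b9⊕b10⊕b11⊕b12⊕b13⊕b14⊕b15 = 0⊕0⊕1⊕0⊕1⊕0⊕0⊕0 = 0
Syndrome (s8...s1) = 0000 → position 0 (no error).

0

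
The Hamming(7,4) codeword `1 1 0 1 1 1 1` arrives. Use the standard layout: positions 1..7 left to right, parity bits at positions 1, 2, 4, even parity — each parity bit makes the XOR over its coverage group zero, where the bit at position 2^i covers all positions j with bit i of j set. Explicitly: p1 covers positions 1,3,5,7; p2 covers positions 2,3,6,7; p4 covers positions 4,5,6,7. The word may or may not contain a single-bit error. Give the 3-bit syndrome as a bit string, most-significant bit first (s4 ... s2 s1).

011

s1: b1⊕b3⊕b5⊕b7 = 1⊕0⊕1⊕1 = 1
s2: b2⊕b3⊕b6⊕b7 = 1⊕0⊕1⊕1 = 1
s4: b4⊕b5⊕b6⊕b7 = 1⊕1⊕1⊕1 = 0
Syndrome (s4...s1) = 011 → position 3.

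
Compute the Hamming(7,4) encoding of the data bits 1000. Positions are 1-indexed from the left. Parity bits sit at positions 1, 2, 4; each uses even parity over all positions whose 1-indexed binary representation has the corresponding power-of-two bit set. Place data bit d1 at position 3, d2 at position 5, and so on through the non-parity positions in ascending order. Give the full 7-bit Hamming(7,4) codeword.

1110000

Place data bits at non-power-of-two positions: b3=1, b5=0, b6=0, b7=0.
p1 = XOR of data positions {3,5,7} = 1⊕0⊕0 = 1
p2 = XOR of data positions {3,6,7} = 1⊕0⊕0 = 1
p4 = XOR of data positions {5,6,7} = 0⊕0⊕0 = 0
Codeword b1..b7 = 1110000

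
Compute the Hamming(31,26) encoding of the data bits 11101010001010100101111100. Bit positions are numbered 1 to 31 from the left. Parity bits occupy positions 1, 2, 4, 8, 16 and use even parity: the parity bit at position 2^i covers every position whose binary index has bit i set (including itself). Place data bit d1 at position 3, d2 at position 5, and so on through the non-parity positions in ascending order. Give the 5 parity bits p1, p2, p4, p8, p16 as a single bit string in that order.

10100

Place data bits at non-power-of-two positions: b3=1, b5=1, b6=1, b7=0, b9=1, b10=0, b11=1, b12=0, b13=0, b14=0, b15=1, b17=0, b18=1, b19=0, b20=1, b21=0, b22=0, b23=1, b24=0, b25=1, b26=1, b27=1, b28=1, b29=1, b30=0, b31=0.
p1 = XOR of data positions {3,5,7,9,11,13,15,17,19,21,23,25,27,29,31} = 1⊕1⊕0⊕1⊕1⊕0⊕1⊕0⊕0⊕0⊕1⊕1⊕1⊕1⊕0 = 1
p2 = XOR of data positions {3,6,7,10,11,14,15,18,19,22,23,26,27,30,31} = 1⊕1⊕0⊕0⊕1⊕0⊕1⊕1⊕0⊕0⊕1⊕1⊕1⊕0⊕0 = 0
p4 = XOR of data positions {5,6,7,12,13,14,15,20,21,22,23,28,29,30,31} = 1⊕1⊕0⊕0⊕0⊕0⊕1⊕1⊕0⊕0⊕1⊕1⊕1⊕0⊕0 = 1
p8 = XOR of data positions {9,10,11,12,13,14,15,24,25,26,27,28,29,30,31} = 1⊕0⊕1⊕0⊕0⊕0⊕1⊕0⊕1⊕1⊕1⊕1⊕1⊕0⊕0 = 0
p16 = XOR of data positions {17,18,19,20,21,22,23,24,25,26,27,28,29,30,31} = 0⊕1⊕0⊕1⊕0⊕0⊕1⊕0⊕1⊕1⊕1⊕1⊕1⊕0⊕0 = 0
Parity bits p1,p2,p4,p8,p16 = 10100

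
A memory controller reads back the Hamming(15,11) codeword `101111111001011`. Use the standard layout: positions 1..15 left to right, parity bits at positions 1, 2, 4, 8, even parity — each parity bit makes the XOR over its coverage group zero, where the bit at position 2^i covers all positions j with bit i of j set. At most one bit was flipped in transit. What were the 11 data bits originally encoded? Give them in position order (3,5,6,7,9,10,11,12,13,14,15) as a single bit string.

s1: b1⊕b3⊕b5⊕b7⊕b9⊕b11⊕b13⊕b15 = 1⊕1⊕1⊕1⊕1⊕0⊕0⊕1 = 0
s2: b2⊕b3⊕b6⊕b7⊕b10⊕b11⊕b14⊕b15 = 0⊕1⊕1⊕1⊕0⊕0⊕1⊕1 = 1
s4: b4⊕b5⊕b6⊕b7⊕b12⊕b13⊕b14⊕b15 = 1⊕1⊕1⊕1⊕1⊕0⊕1⊕1 = 1
s8: b8⊕b9⊕b10⊕b11⊕b12⊕b13⊕b14⊕b15 = 1⊕1⊕0⊕0⊕1⊕0⊕1⊕1 = 1
Syndrome (s8...s1) = 1110 → position 14.
Flip bit 14: corrected codeword = 101111111001001
Data bits at positions 3,5,6,7,9,10,11,12,13,14,15: 11111001001

11111001001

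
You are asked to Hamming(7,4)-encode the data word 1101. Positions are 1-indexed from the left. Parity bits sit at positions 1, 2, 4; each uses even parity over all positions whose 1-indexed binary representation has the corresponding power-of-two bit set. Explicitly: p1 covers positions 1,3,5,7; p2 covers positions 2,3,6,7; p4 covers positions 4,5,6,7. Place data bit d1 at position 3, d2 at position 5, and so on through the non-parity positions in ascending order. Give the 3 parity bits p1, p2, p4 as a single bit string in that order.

Place data bits at non-power-of-two positions: b3=1, b5=1, b6=0, b7=1.
p1 = XOR of data positions {3,5,7} = 1⊕1⊕1 = 1
p2 = XOR of data positions {3,6,7} = 1⊕0⊕1 = 0
p4 = XOR of data positions {5,6,7} = 1⊕0⊕1 = 0
Parity bits p1,p2,p4 = 100

100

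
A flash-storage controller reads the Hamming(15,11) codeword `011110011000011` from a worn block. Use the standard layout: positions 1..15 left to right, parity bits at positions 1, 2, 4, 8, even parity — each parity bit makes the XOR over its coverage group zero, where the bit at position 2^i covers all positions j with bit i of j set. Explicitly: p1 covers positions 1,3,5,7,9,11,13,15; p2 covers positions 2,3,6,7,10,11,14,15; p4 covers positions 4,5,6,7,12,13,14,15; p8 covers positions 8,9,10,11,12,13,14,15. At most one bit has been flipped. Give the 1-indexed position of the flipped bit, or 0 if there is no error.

s1: b1⊕b3⊕b5⊕b7⊕b9⊕b11⊕b13⊕b15 = 0⊕1⊕1⊕0⊕1⊕0⊕0⊕1 = 0
s2: b2⊕b3⊕b6⊕b7⊕b10⊕b11⊕b14⊕b15 = 1⊕1⊕0⊕0⊕0⊕0⊕1⊕1 = 0
s4: b4⊕b5⊕b6⊕b7⊕b12⊕b13⊕b14⊕b15 = 1⊕1⊕0⊕0⊕0⊕0⊕1⊕1 = 0
s8: b8⊕b9⊕b10⊕b11⊕b12⊕b13⊕b14⊕b15 = 1⊕1⊕0⊕0⊕0⊕0⊕1⊕1 = 0
Syndrome (s8...s1) = 0000 → position 0 (no error).

0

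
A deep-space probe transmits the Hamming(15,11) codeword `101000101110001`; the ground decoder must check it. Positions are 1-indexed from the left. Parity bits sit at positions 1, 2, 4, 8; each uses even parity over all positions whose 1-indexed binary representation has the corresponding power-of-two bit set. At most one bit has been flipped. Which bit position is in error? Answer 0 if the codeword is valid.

2

s1: b1⊕b3⊕b5⊕b7⊕b9⊕b11⊕b13⊕b15 = 1⊕1⊕0⊕1⊕1⊕1⊕0⊕1 = 0
s2: b2⊕b3⊕b6⊕b7⊕b10⊕b11⊕b14⊕b15 = 0⊕1⊕0⊕1⊕1⊕1⊕0⊕1 = 1
s4: b4⊕b5⊕b6⊕b7⊕b12⊕b13⊕b14⊕b15 = 0⊕0⊕0⊕1⊕0⊕0⊕0⊕1 = 0
s8: b8⊕b9⊕b10⊕b11⊕b12⊕b13⊕b14⊕b15 = 0⊕1⊕1⊕1⊕0⊕0⊕0⊕1 = 0
Syndrome (s8...s1) = 0010 → position 2.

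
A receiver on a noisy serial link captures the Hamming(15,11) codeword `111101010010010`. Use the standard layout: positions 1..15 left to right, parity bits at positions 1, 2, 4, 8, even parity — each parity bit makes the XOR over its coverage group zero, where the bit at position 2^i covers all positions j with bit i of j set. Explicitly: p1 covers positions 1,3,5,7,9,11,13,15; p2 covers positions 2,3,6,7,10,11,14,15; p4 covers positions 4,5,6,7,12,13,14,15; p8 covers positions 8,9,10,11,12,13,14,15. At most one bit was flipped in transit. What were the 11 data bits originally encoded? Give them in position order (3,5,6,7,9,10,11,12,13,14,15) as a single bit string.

10100010011

s1: b1⊕b3⊕b5⊕b7⊕b9⊕b11⊕b13⊕b15 = 1⊕1⊕0⊕0⊕0⊕1⊕0⊕0 = 1
s2: b2⊕b3⊕b6⊕b7⊕b10⊕b11⊕b14⊕b15 = 1⊕1⊕1⊕0⊕0⊕1⊕1⊕0 = 1
s4: b4⊕b5⊕b6⊕b7⊕b12⊕b13⊕b14⊕b15 = 1⊕0⊕1⊕0⊕0⊕0⊕1⊕0 = 1
s8: b8⊕b9⊕b10⊕b11⊕b12⊕b13⊕b14⊕b15 = 1⊕0⊕0⊕1⊕0⊕0⊕1⊕0 = 1
Syndrome (s8...s1) = 1111 → position 15.
Flip bit 15: corrected codeword = 111101010010011
Data bits at positions 3,5,6,7,9,10,11,12,13,14,15: 10100010011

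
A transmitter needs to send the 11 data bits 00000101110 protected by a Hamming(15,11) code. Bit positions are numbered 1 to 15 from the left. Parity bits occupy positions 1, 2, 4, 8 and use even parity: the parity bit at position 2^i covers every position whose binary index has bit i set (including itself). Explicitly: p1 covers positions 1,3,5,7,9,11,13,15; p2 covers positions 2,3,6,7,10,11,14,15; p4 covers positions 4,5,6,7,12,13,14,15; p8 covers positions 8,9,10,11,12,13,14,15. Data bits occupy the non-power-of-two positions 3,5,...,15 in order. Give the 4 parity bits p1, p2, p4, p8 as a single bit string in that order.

Place data bits at non-power-of-two positions: b3=0, b5=0, b6=0, b7=0, b9=0, b10=1, b11=0, b12=1, b13=1, b14=1, b15=0.
p1 = XOR of data positions {3,5,7,9,11,13,15} = 0⊕0⊕0⊕0⊕0⊕1⊕0 = 1
p2 = XOR of data positions {3,6,7,10,11,14,15} = 0⊕0⊕0⊕1⊕0⊕1⊕0 = 0
p4 = XOR of data positions {5,6,7,12,13,14,15} = 0⊕0⊕0⊕1⊕1⊕1⊕0 = 1
p8 = XOR of data positions {9,10,11,12,13,14,15} = 0⊕1⊕0⊕1⊕1⊕1⊕0 = 0
Parity bits p1,p2,p4,p8 = 1010

1010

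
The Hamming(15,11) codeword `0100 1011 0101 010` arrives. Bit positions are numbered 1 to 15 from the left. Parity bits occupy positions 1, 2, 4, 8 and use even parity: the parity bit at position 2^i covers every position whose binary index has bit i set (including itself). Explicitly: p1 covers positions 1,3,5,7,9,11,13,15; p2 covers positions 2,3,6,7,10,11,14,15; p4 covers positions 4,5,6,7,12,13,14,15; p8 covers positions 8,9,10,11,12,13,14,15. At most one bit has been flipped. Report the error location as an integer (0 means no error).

s1: b1⊕b3⊕b5⊕b7⊕b9⊕b11⊕b13⊕b15 = 0⊕0⊕1⊕1⊕0⊕0⊕0⊕0 = 0
s2: b2⊕b3⊕b6⊕b7⊕b10⊕b11⊕b14⊕b15 = 1⊕0⊕0⊕1⊕1⊕0⊕1⊕0 = 0
s4: b4⊕b5⊕b6⊕b7⊕b12⊕b13⊕b14⊕b15 = 0⊕1⊕0⊕1⊕1⊕0⊕1⊕0 = 0
s8: b8⊕b9⊕b10⊕b11⊕b12⊕b13⊕b14⊕b15 = 1⊕0⊕1⊕0⊕1⊕0⊕1⊕0 = 0
Syndrome (s8...s1) = 0000 → position 0 (no error).

0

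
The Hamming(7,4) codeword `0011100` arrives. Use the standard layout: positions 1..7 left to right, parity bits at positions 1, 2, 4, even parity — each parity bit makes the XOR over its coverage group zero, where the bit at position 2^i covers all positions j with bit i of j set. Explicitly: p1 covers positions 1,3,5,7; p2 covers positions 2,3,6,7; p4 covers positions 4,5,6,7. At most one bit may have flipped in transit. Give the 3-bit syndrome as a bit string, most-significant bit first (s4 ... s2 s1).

010

s1: b1⊕b3⊕b5⊕b7 = 0⊕1⊕1⊕0 = 0
s2: b2⊕b3⊕b6⊕b7 = 0⊕1⊕0⊕0 = 1
s4: b4⊕b5⊕b6⊕b7 = 1⊕1⊕0⊕0 = 0
Syndrome (s4...s1) = 010 → position 2.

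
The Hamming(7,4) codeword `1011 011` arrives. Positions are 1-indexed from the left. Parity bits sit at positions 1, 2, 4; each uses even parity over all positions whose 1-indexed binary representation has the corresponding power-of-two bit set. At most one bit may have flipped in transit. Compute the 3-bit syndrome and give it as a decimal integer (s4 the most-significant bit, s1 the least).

s1: b1⊕b3⊕b5⊕b7 = 1⊕1⊕0⊕1 = 1
s2: b2⊕b3⊕b6⊕b7 = 0⊕1⊕1⊕1 = 1
s4: b4⊕b5⊕b6⊕b7 = 1⊕0⊕1⊕1 = 1
Syndrome (s4...s1) = 111 → position 7.

7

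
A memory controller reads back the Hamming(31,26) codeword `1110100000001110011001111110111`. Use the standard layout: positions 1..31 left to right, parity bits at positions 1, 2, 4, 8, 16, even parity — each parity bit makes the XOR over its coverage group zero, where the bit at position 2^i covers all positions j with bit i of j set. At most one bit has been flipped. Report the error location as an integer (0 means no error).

21

s1: b1⊕b3⊕b5⊕b7⊕b9⊕b11⊕b13⊕b15⊕b17⊕b19⊕b21⊕b23⊕b25⊕b27⊕b29⊕b31 = 1⊕1⊕1⊕0⊕0⊕0⊕1⊕1⊕0⊕1⊕0⊕1⊕1⊕1⊕1⊕1 = 1
s2: b2⊕b3⊕b6⊕b7⊕b10⊕b11⊕b14⊕b15⊕b18⊕b19⊕b22⊕b23⊕b26⊕b27⊕b30⊕b31 = 1⊕1⊕0⊕0⊕0⊕0⊕1⊕1⊕1⊕1⊕1⊕1⊕1⊕1⊕1⊕1 = 0
s4: b4⊕b5⊕b6⊕b7⊕b12⊕b13⊕b14⊕b15⊕b20⊕b21⊕b22⊕b23⊕b28⊕b29⊕b30⊕b31 = 0⊕1⊕0⊕0⊕0⊕1⊕1⊕1⊕0⊕0⊕1⊕1⊕0⊕1⊕1⊕1 = 1
s8: b8⊕b9⊕b10⊕b11⊕b12⊕b13⊕b14⊕b15⊕b24⊕b25⊕b26⊕b27⊕b28⊕b29⊕b30⊕b31 = 0⊕0⊕0⊕0⊕0⊕1⊕1⊕1⊕1⊕1⊕1⊕1⊕0⊕1⊕1⊕1 = 0
s16: b16⊕b17⊕b18⊕b19⊕b20⊕b21⊕b22⊕b23⊕b24⊕b25⊕b26⊕b27⊕b28⊕b29⊕b30⊕b31 = 0⊕0⊕1⊕1⊕0⊕0⊕1⊕1⊕1⊕1⊕1⊕1⊕0⊕1⊕1⊕1 = 1
Syndrome (s16...s1) = 10101 → position 21.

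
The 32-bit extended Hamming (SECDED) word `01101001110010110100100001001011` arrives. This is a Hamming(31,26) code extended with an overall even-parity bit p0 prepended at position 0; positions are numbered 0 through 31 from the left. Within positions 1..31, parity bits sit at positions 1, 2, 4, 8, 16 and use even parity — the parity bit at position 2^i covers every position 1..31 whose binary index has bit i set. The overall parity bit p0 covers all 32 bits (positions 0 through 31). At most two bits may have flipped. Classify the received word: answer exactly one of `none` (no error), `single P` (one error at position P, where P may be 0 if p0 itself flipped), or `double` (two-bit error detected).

s1: b1⊕b3⊕b5⊕b7⊕b9⊕b11⊕b13⊕b15⊕b17⊕b19⊕b21⊕b23⊕b25⊕b27⊕b29⊕b31 = 1⊕0⊕0⊕1⊕1⊕0⊕0⊕1⊕1⊕0⊕0⊕0⊕1⊕0⊕0⊕1 = 1
s2: b2⊕b3⊕b6⊕b7⊕b10⊕b11⊕b14⊕b15⊕b18⊕b19⊕b22⊕b23⊕b26⊕b27⊕b30⊕b31 = 1⊕0⊕0⊕1⊕0⊕0⊕1⊕1⊕0⊕0⊕0⊕0⊕0⊕0⊕1⊕1 = 0
s4: b4⊕b5⊕b6⊕b7⊕b12⊕b13⊕b14⊕b15⊕b20⊕b21⊕b22⊕b23⊕b28⊕b29⊕b30⊕b31 = 1⊕0⊕0⊕1⊕1⊕0⊕1⊕1⊕1⊕0⊕0⊕0⊕1⊕0⊕1⊕1 = 1
s8: b8⊕b9⊕b10⊕b11⊕b12⊕b13⊕b14⊕b15⊕b24⊕b25⊕b26⊕b27⊕b28⊕b29⊕b30⊕b31 = 1⊕1⊕0⊕0⊕1⊕0⊕1⊕1⊕0⊕1⊕0⊕0⊕1⊕0⊕1⊕1 = 1
s16: b16⊕b17⊕b18⊕b19⊕b20⊕b21⊕b22⊕b23⊕b24⊕b25⊕b26⊕b27⊕b28⊕b29⊕b30⊕b31 = 0⊕1⊕0⊕0⊕1⊕0⊕0⊕0⊕0⊕1⊕0⊕0⊕1⊕0⊕1⊕1 = 0
Syndrome (s16...s1) = 01101 → position 13.
Overall parity (XOR of all 32 bits, including p0): 0⊕1⊕1⊕0⊕1⊕0⊕0⊕1⊕1⊕1⊕0⊕0⊕1⊕0⊕1⊕1⊕0⊕1⊕0⊕0⊕1⊕0⊕0⊕0⊕0⊕1⊕0⊕0⊕1⊕0⊕1⊕1 = 1
Overall=1, syndrome position=13 → single-bit error at position 13.

single 13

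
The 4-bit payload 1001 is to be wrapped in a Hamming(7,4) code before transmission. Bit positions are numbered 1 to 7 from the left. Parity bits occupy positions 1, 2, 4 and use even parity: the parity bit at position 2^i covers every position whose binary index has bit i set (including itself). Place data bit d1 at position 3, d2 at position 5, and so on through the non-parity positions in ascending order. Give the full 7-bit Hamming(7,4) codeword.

Place data bits at non-power-of-two positions: b3=1, b5=0, b6=0, b7=1.
p1 = XOR of data positions {3,5,7} = 1⊕0⊕1 = 0
p2 = XOR of data positions {3,6,7} = 1⊕0⊕1 = 0
p4 = XOR of data positions {5,6,7} = 0⊕0⊕1 = 1
Codeword b1..b7 = 0011001

0011001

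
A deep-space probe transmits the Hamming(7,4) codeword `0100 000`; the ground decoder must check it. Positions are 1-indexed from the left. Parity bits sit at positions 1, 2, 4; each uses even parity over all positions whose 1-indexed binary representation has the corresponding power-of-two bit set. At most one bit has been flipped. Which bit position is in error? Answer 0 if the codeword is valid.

s1: b1⊕b3⊕b5⊕b7 = 0⊕0⊕0⊕0 = 0
s2: b2⊕b3⊕b6⊕b7 = 1⊕0⊕0⊕0 = 1
s4: b4⊕b5⊕b6⊕b7 = 0⊕0⊕0⊕0 = 0
Syndrome (s4...s1) = 010 → position 2.

2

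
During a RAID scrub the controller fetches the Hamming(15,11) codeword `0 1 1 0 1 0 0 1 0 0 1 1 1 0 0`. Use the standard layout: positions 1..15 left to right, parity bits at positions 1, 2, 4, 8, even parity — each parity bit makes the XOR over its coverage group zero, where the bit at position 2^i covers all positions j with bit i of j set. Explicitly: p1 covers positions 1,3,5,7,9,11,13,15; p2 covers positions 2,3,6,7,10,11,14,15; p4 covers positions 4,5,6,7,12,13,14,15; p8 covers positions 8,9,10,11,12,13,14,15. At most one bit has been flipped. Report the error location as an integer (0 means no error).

6

s1: b1⊕b3⊕b5⊕b7⊕b9⊕b11⊕b13⊕b15 = 0⊕1⊕1⊕0⊕0⊕1⊕1⊕0 = 0
s2: b2⊕b3⊕b6⊕b7⊕b10⊕b11⊕b14⊕b15 = 1⊕1⊕0⊕0⊕0⊕1⊕0⊕0 = 1
s4: b4⊕b5⊕b6⊕b7⊕b12⊕b13⊕b14⊕b15 = 0⊕1⊕0⊕0⊕1⊕1⊕0⊕0 = 1
s8: b8⊕b9⊕b10⊕b11⊕b12⊕b13⊕b14⊕b15 = 1⊕0⊕0⊕1⊕1⊕1⊕0⊕0 = 0
Syndrome (s8...s1) = 0110 → position 6.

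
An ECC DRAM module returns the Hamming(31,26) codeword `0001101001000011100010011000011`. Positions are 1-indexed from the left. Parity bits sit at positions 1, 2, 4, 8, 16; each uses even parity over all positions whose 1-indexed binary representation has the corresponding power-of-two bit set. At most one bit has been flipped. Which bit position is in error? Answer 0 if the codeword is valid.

s1: b1⊕b3⊕b5⊕b7⊕b9⊕b11⊕b13⊕b15⊕b17⊕b19⊕b21⊕b23⊕b25⊕b27⊕b29⊕b31 = 0⊕0⊕1⊕1⊕0⊕0⊕0⊕1⊕1⊕0⊕1⊕0⊕1⊕0⊕0⊕1 = 1
s2: b2⊕b3⊕b6⊕b7⊕b10⊕b11⊕b14⊕b15⊕b18⊕b19⊕b22⊕b23⊕b26⊕b27⊕b30⊕b31 = 0⊕0⊕0⊕1⊕1⊕0⊕0⊕1⊕0⊕0⊕0⊕0⊕0⊕0⊕1⊕1 = 1
s4: b4⊕b5⊕b6⊕b7⊕b12⊕b13⊕b14⊕b15⊕b20⊕b21⊕b22⊕b23⊕b28⊕b29⊕b30⊕b31 = 1⊕1⊕0⊕1⊕0⊕0⊕0⊕1⊕0⊕1⊕0⊕0⊕0⊕0⊕1⊕1 = 1
s8: b8⊕b9⊕b10⊕b11⊕b12⊕b13⊕b14⊕b15⊕b24⊕b25⊕b26⊕b27⊕b28⊕b29⊕b30⊕b31 = 0⊕0⊕1⊕0⊕0⊕0⊕0⊕1⊕1⊕1⊕0⊕0⊕0⊕0⊕1⊕1 = 0
s16: b16⊕b17⊕b18⊕b19⊕b20⊕b21⊕b22⊕b23⊕b24⊕b25⊕b26⊕b27⊕b28⊕b29⊕b30⊕b31 = 1⊕1⊕0⊕0⊕0⊕1⊕0⊕0⊕1⊕1⊕0⊕0⊕0⊕0⊕1⊕1 = 1
Syndrome (s16...s1) = 10111 → position 23.

23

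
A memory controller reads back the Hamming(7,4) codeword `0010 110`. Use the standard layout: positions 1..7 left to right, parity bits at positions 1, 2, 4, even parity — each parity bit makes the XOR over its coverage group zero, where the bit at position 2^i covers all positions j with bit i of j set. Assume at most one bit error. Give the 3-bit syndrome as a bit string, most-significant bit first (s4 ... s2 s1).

s1: b1⊕b3⊕b5⊕b7 = 0⊕1⊕1⊕0 = 0
s2: b2⊕b3⊕b6⊕b7 = 0⊕1⊕1⊕0 = 0
s4: b4⊕b5⊕b6⊕b7 = 0⊕1⊕1⊕0 = 0
Syndrome (s4...s1) = 000 → position 0 (no error).

000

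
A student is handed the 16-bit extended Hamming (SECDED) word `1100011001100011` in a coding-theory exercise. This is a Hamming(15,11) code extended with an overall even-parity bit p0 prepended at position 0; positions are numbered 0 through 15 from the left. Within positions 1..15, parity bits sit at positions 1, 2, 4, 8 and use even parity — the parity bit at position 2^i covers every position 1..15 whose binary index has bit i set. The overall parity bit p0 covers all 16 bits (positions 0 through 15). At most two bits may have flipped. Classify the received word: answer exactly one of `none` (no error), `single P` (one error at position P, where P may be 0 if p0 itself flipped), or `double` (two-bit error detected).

none

s1: b1⊕b3⊕b5⊕b7⊕b9⊕b11⊕b13⊕b15 = 1⊕0⊕1⊕0⊕1⊕0⊕0⊕1 = 0
s2: b2⊕b3⊕b6⊕b7⊕b10⊕b11⊕b14⊕b15 = 0⊕0⊕1⊕0⊕1⊕0⊕1⊕1 = 0
s4: b4⊕b5⊕b6⊕b7⊕b12⊕b13⊕b14⊕b15 = 0⊕1⊕1⊕0⊕0⊕0⊕1⊕1 = 0
s8: b8⊕b9⊕b10⊕b11⊕b12⊕b13⊕b14⊕b15 = 0⊕1⊕1⊕0⊕0⊕0⊕1⊕1 = 0
Syndrome (s8...s1) = 0000 → position 0 (no error).
Overall parity (XOR of all 16 bits, including p0): 1⊕1⊕0⊕0⊕0⊕1⊕1⊕0⊕0⊕1⊕1⊕0⊕0⊕0⊕1⊕1 = 0
Overall=0, syndrome position=0 → no error.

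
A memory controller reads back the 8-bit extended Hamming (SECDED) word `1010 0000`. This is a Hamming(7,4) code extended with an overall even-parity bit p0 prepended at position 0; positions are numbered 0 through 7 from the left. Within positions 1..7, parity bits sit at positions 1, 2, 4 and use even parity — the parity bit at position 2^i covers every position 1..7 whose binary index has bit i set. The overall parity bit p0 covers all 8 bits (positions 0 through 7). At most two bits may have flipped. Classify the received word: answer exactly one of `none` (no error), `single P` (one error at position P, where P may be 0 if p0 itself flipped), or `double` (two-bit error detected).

double

s1: b1⊕b3⊕b5⊕b7 = 0⊕0⊕0⊕0 = 0
s2: b2⊕b3⊕b6⊕b7 = 1⊕0⊕0⊕0 = 1
s4: b4⊕b5⊕b6⊕b7 = 0⊕0⊕0⊕0 = 0
Syndrome (s4...s1) = 010 → position 2.
Overall parity (XOR of all 8 bits, including p0): 1⊕0⊕1⊕0⊕0⊕0⊕0⊕0 = 0
Overall=0, syndrome position=2 → double-bit error detected (uncorrectable).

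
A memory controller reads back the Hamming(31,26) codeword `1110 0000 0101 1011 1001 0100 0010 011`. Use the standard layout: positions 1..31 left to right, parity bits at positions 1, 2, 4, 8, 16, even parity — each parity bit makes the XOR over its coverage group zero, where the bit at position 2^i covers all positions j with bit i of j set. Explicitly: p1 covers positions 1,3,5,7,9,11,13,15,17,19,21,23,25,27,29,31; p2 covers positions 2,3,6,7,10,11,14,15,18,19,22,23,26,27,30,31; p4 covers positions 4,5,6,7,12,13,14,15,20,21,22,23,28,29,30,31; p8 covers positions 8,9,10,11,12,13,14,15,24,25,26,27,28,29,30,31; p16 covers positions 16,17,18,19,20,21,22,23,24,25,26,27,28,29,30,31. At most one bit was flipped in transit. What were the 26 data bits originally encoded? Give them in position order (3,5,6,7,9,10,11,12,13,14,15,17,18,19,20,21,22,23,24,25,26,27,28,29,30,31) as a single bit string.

s1: b1⊕b3⊕b5⊕b7⊕b9⊕b11⊕b13⊕b15⊕b17⊕b19⊕b21⊕b23⊕b25⊕b27⊕b29⊕b31 = 1⊕1⊕0⊕0⊕0⊕0⊕1⊕1⊕1⊕0⊕0⊕0⊕0⊕1⊕0⊕1 = 1
s2: b2⊕b3⊕b6⊕b7⊕b10⊕b11⊕b14⊕b15⊕b18⊕b19⊕b22⊕b23⊕b26⊕b27⊕b30⊕b31 = 1⊕1⊕0⊕0⊕1⊕0⊕0⊕1⊕0⊕0⊕1⊕0⊕0⊕1⊕1⊕1 = 0
s4: b4⊕b5⊕b6⊕b7⊕b12⊕b13⊕b14⊕b15⊕b20⊕b21⊕b22⊕b23⊕b28⊕b29⊕b30⊕b31 = 0⊕0⊕0⊕0⊕1⊕1⊕0⊕1⊕1⊕0⊕1⊕0⊕0⊕0⊕1⊕1 = 1
s8: b8⊕b9⊕b10⊕b11⊕b12⊕b13⊕b14⊕b15⊕b24⊕b25⊕b26⊕b27⊕b28⊕b29⊕b30⊕b31 = 0⊕0⊕1⊕0⊕1⊕1⊕0⊕1⊕0⊕0⊕0⊕1⊕0⊕0⊕1⊕1 = 1
s16: b16⊕b17⊕b18⊕b19⊕b20⊕b21⊕b22⊕b23⊕b24⊕b25⊕b26⊕b27⊕b28⊕b29⊕b30⊕b31 = 1⊕1⊕0⊕0⊕1⊕0⊕1⊕0⊕0⊕0⊕0⊕1⊕0⊕0⊕1⊕1 = 1
Syndrome (s16...s1) = 11101 → position 29.
Flip bit 29: corrected codeword = 1110000001011011100101000010111
Data bits at positions 3,5,6,7,9,10,11,12,13,14,15,17,18,19,20,21,22,23,24,25,26,27,28,29,30,31: 10000101101100101000010111

10000101101100101000010111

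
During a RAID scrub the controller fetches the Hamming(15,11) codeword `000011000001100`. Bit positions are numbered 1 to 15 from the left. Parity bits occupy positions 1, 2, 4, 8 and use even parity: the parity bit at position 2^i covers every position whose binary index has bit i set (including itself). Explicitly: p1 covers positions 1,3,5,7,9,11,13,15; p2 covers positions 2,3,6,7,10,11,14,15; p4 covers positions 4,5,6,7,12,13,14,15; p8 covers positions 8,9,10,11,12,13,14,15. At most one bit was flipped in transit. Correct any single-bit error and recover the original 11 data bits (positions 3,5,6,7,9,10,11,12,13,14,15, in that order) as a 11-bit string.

s1: b1⊕b3⊕b5⊕b7⊕b9⊕b11⊕b13⊕b15 = 0⊕0⊕1⊕0⊕0⊕0⊕1⊕0 = 0
s2: b2⊕b3⊕b6⊕b7⊕b10⊕b11⊕b14⊕b15 = 0⊕0⊕1⊕0⊕0⊕0⊕0⊕0 = 1
s4: b4⊕b5⊕b6⊕b7⊕b12⊕b13⊕b14⊕b15 = 0⊕1⊕1⊕0⊕1⊕1⊕0⊕0 = 0
s8: b8⊕b9⊕b10⊕b11⊕b12⊕b13⊕b14⊕b15 = 0⊕0⊕0⊕0⊕1⊕1⊕0⊕0 = 0
Syndrome (s8...s1) = 0010 → position 2.
Flip bit 2: corrected codeword = 010011000001100
Data bits at positions 3,5,6,7,9,10,11,12,13,14,15: 01100001100

01100001100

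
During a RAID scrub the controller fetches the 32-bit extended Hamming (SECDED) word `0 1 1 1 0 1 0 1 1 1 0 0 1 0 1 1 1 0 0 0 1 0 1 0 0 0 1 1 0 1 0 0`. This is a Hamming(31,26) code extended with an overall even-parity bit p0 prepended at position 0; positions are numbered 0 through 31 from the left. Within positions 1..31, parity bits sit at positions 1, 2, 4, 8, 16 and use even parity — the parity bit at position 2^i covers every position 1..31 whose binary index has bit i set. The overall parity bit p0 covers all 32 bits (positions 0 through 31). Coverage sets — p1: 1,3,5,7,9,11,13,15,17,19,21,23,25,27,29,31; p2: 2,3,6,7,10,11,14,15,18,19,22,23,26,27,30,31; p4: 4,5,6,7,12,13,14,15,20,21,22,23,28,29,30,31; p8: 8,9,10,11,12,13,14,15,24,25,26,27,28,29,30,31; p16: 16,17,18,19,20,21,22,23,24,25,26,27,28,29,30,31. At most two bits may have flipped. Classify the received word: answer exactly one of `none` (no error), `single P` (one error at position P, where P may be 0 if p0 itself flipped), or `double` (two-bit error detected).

none

s1: b1⊕b3⊕b5⊕b7⊕b9⊕b11⊕b13⊕b15⊕b17⊕b19⊕b21⊕b23⊕b25⊕b27⊕b29⊕b31 = 1⊕1⊕1⊕1⊕1⊕0⊕0⊕1⊕0⊕0⊕0⊕0⊕0⊕1⊕1⊕0 = 0
s2: b2⊕b3⊕b6⊕b7⊕b10⊕b11⊕b14⊕b15⊕b18⊕b19⊕b22⊕b23⊕b26⊕b27⊕b30⊕b31 = 1⊕1⊕0⊕1⊕0⊕0⊕1⊕1⊕0⊕0⊕1⊕0⊕1⊕1⊕0⊕0 = 0
s4: b4⊕b5⊕b6⊕b7⊕b12⊕b13⊕b14⊕b15⊕b20⊕b21⊕b22⊕b23⊕b28⊕b29⊕b30⊕b31 = 0⊕1⊕0⊕1⊕1⊕0⊕1⊕1⊕1⊕0⊕1⊕0⊕0⊕1⊕0⊕0 = 0
s8: b8⊕b9⊕b10⊕b11⊕b12⊕b13⊕b14⊕b15⊕b24⊕b25⊕b26⊕b27⊕b28⊕b29⊕b30⊕b31 = 1⊕1⊕0⊕0⊕1⊕0⊕1⊕1⊕0⊕0⊕1⊕1⊕0⊕1⊕0⊕0 = 0
s16: b16⊕b17⊕b18⊕b19⊕b20⊕b21⊕b22⊕b23⊕b24⊕b25⊕b26⊕b27⊕b28⊕b29⊕b30⊕b31 = 1⊕0⊕0⊕0⊕1⊕0⊕1⊕0⊕0⊕0⊕1⊕1⊕0⊕1⊕0⊕0 = 0
Syndrome (s16...s1) = 00000 → position 0 (no error).
Overall parity (XOR of all 32 bits, including p0): 0⊕1⊕1⊕1⊕0⊕1⊕0⊕1⊕1⊕1⊕0⊕0⊕1⊕0⊕1⊕1⊕1⊕0⊕0⊕0⊕1⊕0⊕1⊕0⊕0⊕0⊕1⊕1⊕0⊕1⊕0⊕0 = 0
Overall=0, syndrome position=0 → no error.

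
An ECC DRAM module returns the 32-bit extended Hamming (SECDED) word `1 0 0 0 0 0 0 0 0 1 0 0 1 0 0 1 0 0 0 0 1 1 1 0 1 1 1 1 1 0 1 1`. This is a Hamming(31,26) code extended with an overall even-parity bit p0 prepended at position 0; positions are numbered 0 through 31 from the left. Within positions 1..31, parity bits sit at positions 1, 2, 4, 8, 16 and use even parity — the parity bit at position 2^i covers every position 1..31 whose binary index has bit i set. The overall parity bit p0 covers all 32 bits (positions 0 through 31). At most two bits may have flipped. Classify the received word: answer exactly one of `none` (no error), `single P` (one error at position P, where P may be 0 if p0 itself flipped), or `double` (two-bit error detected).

s1: b1⊕b3⊕b5⊕b7⊕b9⊕b11⊕b13⊕b15⊕b17⊕b19⊕b21⊕b23⊕b25⊕b27⊕b29⊕b31 = 0⊕0⊕0⊕0⊕1⊕0⊕0⊕1⊕0⊕0⊕1⊕0⊕1⊕1⊕0⊕1 = 0
s2: b2⊕b3⊕b6⊕b7⊕b10⊕b11⊕b14⊕b15⊕b18⊕b19⊕b22⊕b23⊕b26⊕b27⊕b30⊕b31 = 0⊕0⊕0⊕0⊕0⊕0⊕0⊕1⊕0⊕0⊕1⊕0⊕1⊕1⊕1⊕1 = 0
s4: b4⊕b5⊕b6⊕b7⊕b12⊕b13⊕b14⊕b15⊕b20⊕b21⊕b22⊕b23⊕b28⊕b29⊕b30⊕b31 = 0⊕0⊕0⊕0⊕1⊕0⊕0⊕1⊕1⊕1⊕1⊕0⊕1⊕0⊕1⊕1 = 0
s8: b8⊕b9⊕b10⊕b11⊕b12⊕b13⊕b14⊕b15⊕b24⊕b25⊕b26⊕b27⊕b28⊕b29⊕b30⊕b31 = 0⊕1⊕0⊕0⊕1⊕0⊕0⊕1⊕1⊕1⊕1⊕1⊕1⊕0⊕1⊕1 = 0
s16: b16⊕b17⊕b18⊕b19⊕b20⊕b21⊕b22⊕b23⊕b24⊕b25⊕b26⊕b27⊕b28⊕b29⊕b30⊕b31 = 0⊕0⊕0⊕0⊕1⊕1⊕1⊕0⊕1⊕1⊕1⊕1⊕1⊕0⊕1⊕1 = 0
Syndrome (s16...s1) = 00000 → position 0 (no error).
Overall parity (XOR of all 32 bits, including p0): 1⊕0⊕0⊕0⊕0⊕0⊕0⊕0⊕0⊕1⊕0⊕0⊕1⊕0⊕0⊕1⊕0⊕0⊕0⊕0⊕1⊕1⊕1⊕0⊕1⊕1⊕1⊕1⊕1⊕0⊕1⊕1 = 0
Overall=0, syndrome position=0 → no error.

none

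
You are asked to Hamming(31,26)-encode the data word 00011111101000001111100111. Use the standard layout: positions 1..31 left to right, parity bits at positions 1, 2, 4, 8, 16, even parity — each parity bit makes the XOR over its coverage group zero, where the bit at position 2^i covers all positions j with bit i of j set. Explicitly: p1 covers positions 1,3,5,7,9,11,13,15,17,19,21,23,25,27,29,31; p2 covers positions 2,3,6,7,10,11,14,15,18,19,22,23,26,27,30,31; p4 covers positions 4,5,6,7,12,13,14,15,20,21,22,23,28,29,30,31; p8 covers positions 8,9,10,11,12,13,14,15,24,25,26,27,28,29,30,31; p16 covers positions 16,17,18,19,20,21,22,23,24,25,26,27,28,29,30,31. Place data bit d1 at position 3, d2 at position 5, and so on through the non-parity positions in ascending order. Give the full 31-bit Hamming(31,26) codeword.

1101001011111010000001111100111

Place data bits at non-power-of-two positions: b3=0, b5=0, b6=0, b7=1, b9=1, b10=1, b11=1, b12=1, b13=1, b14=0, b15=1, b17=0, b18=0, b19=0, b20=0, b21=0, b22=1, b23=1, b24=1, b25=1, b26=1, b27=0, b28=0, b29=1, b30=1, b31=1.
p1 = XOR of data positions {3,5,7,9,11,13,15,17,19,21,23,25,27,29,31} = 0⊕0⊕1⊕1⊕1⊕1⊕1⊕0⊕0⊕0⊕1⊕1⊕0⊕1⊕1 = 1
p2 = XOR of data positions {3,6,7,10,11,14,15,18,19,22,23,26,27,30,31} = 0⊕0⊕1⊕1⊕1⊕0⊕1⊕0⊕0⊕1⊕1⊕1⊕0⊕1⊕1 = 1
p4 = XOR of data positions {5,6,7,12,13,14,15,20,21,22,23,28,29,30,31} = 0⊕0⊕1⊕1⊕1⊕0⊕1⊕0⊕0⊕1⊕1⊕0⊕1⊕1⊕1 = 1
p8 = XOR of data positions {9,10,11,12,13,14,15,24,25,26,27,28,29,30,31} = 1⊕1⊕1⊕1⊕1⊕0⊕1⊕1⊕1⊕1⊕0⊕0⊕1⊕1⊕1 = 0
p16 = XOR of data positions {17,18,19,20,21,22,23,24,25,26,27,28,29,30,31} = 0⊕0⊕0⊕0⊕0⊕1⊕1⊕1⊕1⊕1⊕0⊕0⊕1⊕1⊕1 = 0
Codeword b1..b31 = 1101001011111010000001111100111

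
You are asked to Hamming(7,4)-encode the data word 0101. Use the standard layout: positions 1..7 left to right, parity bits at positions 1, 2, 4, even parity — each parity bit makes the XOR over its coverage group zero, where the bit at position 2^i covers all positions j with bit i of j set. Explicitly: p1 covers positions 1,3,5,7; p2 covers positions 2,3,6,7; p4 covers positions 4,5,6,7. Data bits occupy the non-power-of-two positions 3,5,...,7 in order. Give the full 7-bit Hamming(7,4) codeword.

Place data bits at non-power-of-two positions: b3=0, b5=1, b6=0, b7=1.
p1 = XOR of data positions {3,5,7} = 0⊕1⊕1 = 0
p2 = XOR of data positions {3,6,7} = 0⊕0⊕1 = 1
p4 = XOR of data positions {5,6,7} = 1⊕0⊕1 = 0
Codeword b1..b7 = 0100101

0100101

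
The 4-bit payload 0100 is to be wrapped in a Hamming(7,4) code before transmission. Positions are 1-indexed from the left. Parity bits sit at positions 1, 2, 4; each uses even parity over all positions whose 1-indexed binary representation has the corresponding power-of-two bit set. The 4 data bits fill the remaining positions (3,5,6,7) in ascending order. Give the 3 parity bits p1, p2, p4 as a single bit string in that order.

101

Place data bits at non-power-of-two positions: b3=0, b5=1, b6=0, b7=0.
p1 = XOR of data positions {3,5,7} = 0⊕1⊕0 = 1
p2 = XOR of data positions {3,6,7} = 0⊕0⊕0 = 0
p4 = XOR of data positions {5,6,7} = 1⊕0⊕0 = 1
Parity bits p1,p2,p4 = 101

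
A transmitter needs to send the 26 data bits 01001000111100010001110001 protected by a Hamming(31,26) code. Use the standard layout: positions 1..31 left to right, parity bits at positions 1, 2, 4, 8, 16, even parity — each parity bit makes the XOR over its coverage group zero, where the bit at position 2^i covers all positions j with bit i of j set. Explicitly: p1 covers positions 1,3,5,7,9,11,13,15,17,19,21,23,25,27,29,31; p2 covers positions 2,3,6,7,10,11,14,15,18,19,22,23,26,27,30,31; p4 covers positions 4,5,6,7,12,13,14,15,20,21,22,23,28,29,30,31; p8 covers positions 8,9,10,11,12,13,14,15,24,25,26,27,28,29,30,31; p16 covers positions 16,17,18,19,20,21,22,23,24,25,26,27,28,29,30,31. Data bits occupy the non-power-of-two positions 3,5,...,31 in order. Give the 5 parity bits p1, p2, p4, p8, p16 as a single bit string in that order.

11000

Place data bits at non-power-of-two positions: b3=0, b5=1, b6=0, b7=0, b9=1, b10=0, b11=0, b12=0, b13=1, b14=1, b15=1, b17=1, b18=0, b19=0, b20=0, b21=1, b22=0, b23=0, b24=0, b25=1, b26=1, b27=1, b28=0, b29=0, b30=0, b31=1.
p1 = XOR of data positions {3,5,7,9,11,13,15,17,19,21,23,25,27,29,31} = 0⊕1⊕0⊕1⊕0⊕1⊕1⊕1⊕0⊕1⊕0⊕1⊕1⊕0⊕1 = 1
p2 = XOR of data positions {3,6,7,10,11,14,15,18,19,22,23,26,27,30,31} = 0⊕0⊕0⊕0⊕0⊕1⊕1⊕0⊕0⊕0⊕0⊕1⊕1⊕0⊕1 = 1
p4 = XOR of data positions {5,6,7,12,13,14,15,20,21,22,23,28,29,30,31} = 1⊕0⊕0⊕0⊕1⊕1⊕1⊕0⊕1⊕0⊕0⊕0⊕0⊕0⊕1 = 0
p8 = XOR of data positions {9,10,11,12,13,14,15,24,25,26,27,28,29,30,31} = 1⊕0⊕0⊕0⊕1⊕1⊕1⊕0⊕1⊕1⊕1⊕0⊕0⊕0⊕1 = 0
p16 = XOR of data positions {17,18,19,20,21,22,23,24,25,26,27,28,29,30,31} = 1⊕0⊕0⊕0⊕1⊕0⊕0⊕0⊕1⊕1⊕1⊕0⊕0⊕0⊕1 = 0
Parity bits p1,p2,p4,p8,p16 = 11000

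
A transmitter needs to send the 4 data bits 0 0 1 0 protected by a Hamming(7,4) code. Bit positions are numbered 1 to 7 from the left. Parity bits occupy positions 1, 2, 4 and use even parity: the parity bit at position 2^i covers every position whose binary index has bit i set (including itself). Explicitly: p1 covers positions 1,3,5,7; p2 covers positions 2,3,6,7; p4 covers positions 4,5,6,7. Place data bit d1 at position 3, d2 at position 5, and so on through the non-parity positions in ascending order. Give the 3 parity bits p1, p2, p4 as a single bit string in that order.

Place data bits at non-power-of-two positions: b3=0, b5=0, b6=1, b7=0.
p1 = XOR of data positions {3,5,7} = 0⊕0⊕0 = 0
p2 = XOR of data positions {3,6,7} = 0⊕1⊕0 = 1
p4 = XOR of data positions {5,6,7} = 0⊕1⊕0 = 1
Parity bits p1,p2,p4 = 011

011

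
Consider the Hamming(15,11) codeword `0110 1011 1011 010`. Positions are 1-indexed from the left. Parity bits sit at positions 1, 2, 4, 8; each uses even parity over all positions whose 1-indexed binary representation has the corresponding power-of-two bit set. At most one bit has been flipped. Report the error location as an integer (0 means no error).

11

s1: b1⊕b3⊕b5⊕b7⊕b9⊕b11⊕b13⊕b15 = 0⊕1⊕1⊕1⊕1⊕1⊕0⊕0 = 1
s2: b2⊕b3⊕b6⊕b7⊕b10⊕b11⊕b14⊕b15 = 1⊕1⊕0⊕1⊕0⊕1⊕1⊕0 = 1
s4: b4⊕b5⊕b6⊕b7⊕b12⊕b13⊕b14⊕b15 = 0⊕1⊕0⊕1⊕1⊕0⊕1⊕0 = 0
s8: b8⊕b9⊕b10⊕b11⊕b12⊕b13⊕b14⊕b15 = 1⊕1⊕0⊕1⊕1⊕0⊕1⊕0 = 1
Syndrome (s8...s1) = 1011 → position 11.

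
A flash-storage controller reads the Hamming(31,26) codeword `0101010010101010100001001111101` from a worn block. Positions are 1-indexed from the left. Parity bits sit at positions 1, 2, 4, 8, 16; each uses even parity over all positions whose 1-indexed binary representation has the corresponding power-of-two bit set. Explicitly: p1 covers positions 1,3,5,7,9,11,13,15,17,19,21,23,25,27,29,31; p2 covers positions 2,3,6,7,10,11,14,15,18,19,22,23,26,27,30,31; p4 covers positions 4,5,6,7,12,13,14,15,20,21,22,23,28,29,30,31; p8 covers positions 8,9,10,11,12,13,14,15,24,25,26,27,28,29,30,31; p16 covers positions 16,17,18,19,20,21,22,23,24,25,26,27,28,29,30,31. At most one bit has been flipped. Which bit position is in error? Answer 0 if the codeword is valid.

s1: b1⊕b3⊕b5⊕b7⊕b9⊕b11⊕b13⊕b15⊕b17⊕b19⊕b21⊕b23⊕b25⊕b27⊕b29⊕b31 = 0⊕0⊕0⊕0⊕1⊕1⊕1⊕1⊕1⊕0⊕0⊕0⊕1⊕1⊕1⊕1 = 1
s2: b2⊕b3⊕b6⊕b7⊕b10⊕b11⊕b14⊕b15⊕b18⊕b19⊕b22⊕b23⊕b26⊕b27⊕b30⊕b31 = 1⊕0⊕1⊕0⊕0⊕1⊕0⊕1⊕0⊕0⊕1⊕0⊕1⊕1⊕0⊕1 = 0
s4: b4⊕b5⊕b6⊕b7⊕b12⊕b13⊕b14⊕b15⊕b20⊕b21⊕b22⊕b23⊕b28⊕b29⊕b30⊕b31 = 1⊕0⊕1⊕0⊕0⊕1⊕0⊕1⊕0⊕0⊕1⊕0⊕1⊕1⊕0⊕1 = 0
s8: b8⊕b9⊕b10⊕b11⊕b12⊕b13⊕b14⊕b15⊕b24⊕b25⊕b26⊕b27⊕b28⊕b29⊕b30⊕b31 = 0⊕1⊕0⊕1⊕0⊕1⊕0⊕1⊕0⊕1⊕1⊕1⊕1⊕1⊕0⊕1 = 0
s16: b16⊕b17⊕b18⊕b19⊕b20⊕b21⊕b22⊕b23⊕b24⊕b25⊕b26⊕b27⊕b28⊕b29⊕b30⊕b31 = 0⊕1⊕0⊕0⊕0⊕0⊕1⊕0⊕0⊕1⊕1⊕1⊕1⊕1⊕0⊕1 = 0
Syndrome (s16...s1) = 00001 → position 1.

1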